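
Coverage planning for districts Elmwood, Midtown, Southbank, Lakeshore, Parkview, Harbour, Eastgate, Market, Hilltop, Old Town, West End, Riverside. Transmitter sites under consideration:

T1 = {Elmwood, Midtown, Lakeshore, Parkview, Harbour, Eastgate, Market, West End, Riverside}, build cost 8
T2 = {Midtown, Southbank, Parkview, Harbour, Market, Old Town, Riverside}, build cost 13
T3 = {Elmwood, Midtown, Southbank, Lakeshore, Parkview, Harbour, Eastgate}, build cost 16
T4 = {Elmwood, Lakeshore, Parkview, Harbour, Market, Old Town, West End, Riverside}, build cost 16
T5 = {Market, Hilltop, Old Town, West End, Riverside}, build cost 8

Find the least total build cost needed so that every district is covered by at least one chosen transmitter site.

T3, T5 cover every district at build cost 16 + 8 = 24.
Any cover uses at least 2 transmitter sites; among all covering selections none totals below 24.
Greedy by coverage-per-build cost would pick T1, T5, T2 for 29 — worse than the optimum 24.

24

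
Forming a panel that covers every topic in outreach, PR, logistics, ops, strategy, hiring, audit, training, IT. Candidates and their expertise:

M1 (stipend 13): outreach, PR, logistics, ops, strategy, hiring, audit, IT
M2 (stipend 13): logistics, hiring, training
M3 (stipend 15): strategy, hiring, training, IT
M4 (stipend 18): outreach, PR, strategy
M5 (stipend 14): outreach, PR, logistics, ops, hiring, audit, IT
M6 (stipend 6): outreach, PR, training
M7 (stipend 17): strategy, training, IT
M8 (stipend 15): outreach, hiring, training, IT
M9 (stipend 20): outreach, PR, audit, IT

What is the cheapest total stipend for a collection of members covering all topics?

M1, M6 cover every topic at stipend 13 + 6 = 19.
Any cover uses at least 2 members; among all covering selections none totals below 19.

19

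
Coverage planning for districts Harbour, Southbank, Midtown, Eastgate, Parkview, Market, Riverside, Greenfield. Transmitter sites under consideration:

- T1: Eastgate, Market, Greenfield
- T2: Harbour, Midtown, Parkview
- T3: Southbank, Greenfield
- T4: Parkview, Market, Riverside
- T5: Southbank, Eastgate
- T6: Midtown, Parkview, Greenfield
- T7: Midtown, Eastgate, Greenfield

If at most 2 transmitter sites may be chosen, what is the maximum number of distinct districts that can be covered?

Choosing T1, T2 covers {Harbour, Midtown, Eastgate, Parkview, Market, Greenfield} — 6 districts.
No choice of 2 transmitter sites does better; here Southbank, Riverside are left uncovered.

6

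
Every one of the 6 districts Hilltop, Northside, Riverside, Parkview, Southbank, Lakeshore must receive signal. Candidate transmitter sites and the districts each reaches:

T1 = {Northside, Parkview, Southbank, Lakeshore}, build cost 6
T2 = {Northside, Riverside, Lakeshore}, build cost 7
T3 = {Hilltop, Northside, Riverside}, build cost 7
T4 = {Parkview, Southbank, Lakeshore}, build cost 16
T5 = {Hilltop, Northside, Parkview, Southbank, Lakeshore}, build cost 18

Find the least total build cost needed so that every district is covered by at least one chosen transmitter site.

13

T1, T3 cover every district at build cost 6 + 7 = 13.
Any cover uses at least 2 transmitter sites; among all covering selections none totals below 13.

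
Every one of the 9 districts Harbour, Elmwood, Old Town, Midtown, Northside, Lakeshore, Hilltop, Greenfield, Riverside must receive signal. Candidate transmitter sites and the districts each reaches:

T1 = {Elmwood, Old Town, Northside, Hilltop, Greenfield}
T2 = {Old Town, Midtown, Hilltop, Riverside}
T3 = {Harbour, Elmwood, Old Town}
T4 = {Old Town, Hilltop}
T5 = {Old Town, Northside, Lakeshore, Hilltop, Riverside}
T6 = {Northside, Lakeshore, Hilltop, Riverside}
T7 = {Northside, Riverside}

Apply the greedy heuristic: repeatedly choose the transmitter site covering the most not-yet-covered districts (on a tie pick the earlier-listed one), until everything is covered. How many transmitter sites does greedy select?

4

Pick 1: T1 covers 5 new districts (Elmwood, Old Town, Northside, Hilltop, Greenfield).
Pick 2: T2 covers 2 new districts (Midtown, Riverside).
Pick 3: T3 covers 1 new districts (Harbour).
Pick 4: T5 covers 1 new districts (Lakeshore).
Greedy uses 4 transmitter sites.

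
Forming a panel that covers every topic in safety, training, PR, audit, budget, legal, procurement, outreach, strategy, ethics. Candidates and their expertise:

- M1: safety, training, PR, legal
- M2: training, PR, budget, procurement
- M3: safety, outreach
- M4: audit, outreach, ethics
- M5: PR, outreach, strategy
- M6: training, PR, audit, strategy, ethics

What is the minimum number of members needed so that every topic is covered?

4

M1, M2, M3, M6 together cover {safety, training, PR, audit, budget, legal, procurement, outreach, strategy, ethics} — every topic.
No 3 of the 6 members cover everything (all 20 triples fall short), so 4 is minimum.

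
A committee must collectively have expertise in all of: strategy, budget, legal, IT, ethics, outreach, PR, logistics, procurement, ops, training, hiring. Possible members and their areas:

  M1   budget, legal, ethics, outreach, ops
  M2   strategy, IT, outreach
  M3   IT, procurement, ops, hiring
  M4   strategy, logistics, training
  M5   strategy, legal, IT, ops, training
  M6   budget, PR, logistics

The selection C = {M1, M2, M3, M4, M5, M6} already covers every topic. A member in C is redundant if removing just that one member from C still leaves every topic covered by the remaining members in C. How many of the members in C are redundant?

3

Drop M1: ethics uncovered — not redundant.
Drop M2: the rest still cover every topic — redundant.
Drop M3: procurement, hiring uncovered — not redundant.
Drop M4: the rest still cover every topic — redundant.
Drop M5: the rest still cover every topic — redundant.
Drop M6: PR uncovered — not redundant.
3 redundant: M2, M4, M5.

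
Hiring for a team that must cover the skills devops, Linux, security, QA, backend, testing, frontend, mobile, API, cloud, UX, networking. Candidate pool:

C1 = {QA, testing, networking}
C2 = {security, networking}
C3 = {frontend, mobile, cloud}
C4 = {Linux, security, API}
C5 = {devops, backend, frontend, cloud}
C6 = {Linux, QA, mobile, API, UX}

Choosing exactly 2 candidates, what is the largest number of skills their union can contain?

Choosing C5, C6 covers {devops, Linux, QA, backend, frontend, mobile, API, cloud, UX} — 9 skills.
No choice of 2 candidates does better; here security, testing, networking are left uncovered.

9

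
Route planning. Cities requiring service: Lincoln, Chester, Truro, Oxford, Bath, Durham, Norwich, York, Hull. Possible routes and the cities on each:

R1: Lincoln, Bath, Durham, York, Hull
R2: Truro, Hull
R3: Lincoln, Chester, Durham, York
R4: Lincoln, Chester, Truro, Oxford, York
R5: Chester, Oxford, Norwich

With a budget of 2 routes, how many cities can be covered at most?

Choosing R1, R4 covers {Lincoln, Chester, Truro, Oxford, Bath, Durham, York, Hull} — 8 cities.
No choice of 2 routes does better; here Norwich is left uncovered.

8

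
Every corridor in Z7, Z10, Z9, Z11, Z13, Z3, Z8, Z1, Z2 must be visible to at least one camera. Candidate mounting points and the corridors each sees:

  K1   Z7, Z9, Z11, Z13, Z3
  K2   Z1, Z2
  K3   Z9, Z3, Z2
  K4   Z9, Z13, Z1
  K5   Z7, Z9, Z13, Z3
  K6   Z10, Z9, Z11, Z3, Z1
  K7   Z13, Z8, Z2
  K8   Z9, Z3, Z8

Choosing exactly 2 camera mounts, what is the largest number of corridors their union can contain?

8

Choosing K6, K7 covers {Z10, Z9, Z11, Z13, Z3, Z8, Z1, Z2} — 8 corridors.
No choice of 2 camera mounts does better; here Z7 is left uncovered.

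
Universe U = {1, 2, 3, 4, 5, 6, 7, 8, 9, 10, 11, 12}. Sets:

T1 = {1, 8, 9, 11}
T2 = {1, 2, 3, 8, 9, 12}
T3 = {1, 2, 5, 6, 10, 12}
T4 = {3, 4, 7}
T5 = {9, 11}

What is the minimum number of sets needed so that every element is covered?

T1, T3, T4 together cover {1, 2, 3, 4, 5, 6, 7, 8, 9, 10, 11, 12} — every element.
No 2 of the 5 sets cover everything (all 10 pairs fall short), so 3 is minimum.

3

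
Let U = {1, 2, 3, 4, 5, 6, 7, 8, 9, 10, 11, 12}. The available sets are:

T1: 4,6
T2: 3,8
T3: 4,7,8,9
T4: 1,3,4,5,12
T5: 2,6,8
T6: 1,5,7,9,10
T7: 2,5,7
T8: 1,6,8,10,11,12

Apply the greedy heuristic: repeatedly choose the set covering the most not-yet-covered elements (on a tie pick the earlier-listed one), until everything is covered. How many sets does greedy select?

Pick 1: T8 covers 6 new elements (1, 6, 8, 10, 11, 12).
Pick 2: T3 covers 3 new elements (4, 7, 9).
Pick 3: T4 covers 2 new elements (3, 5).
Pick 4: T5 covers 1 new elements (2).
Greedy uses 4 sets.

4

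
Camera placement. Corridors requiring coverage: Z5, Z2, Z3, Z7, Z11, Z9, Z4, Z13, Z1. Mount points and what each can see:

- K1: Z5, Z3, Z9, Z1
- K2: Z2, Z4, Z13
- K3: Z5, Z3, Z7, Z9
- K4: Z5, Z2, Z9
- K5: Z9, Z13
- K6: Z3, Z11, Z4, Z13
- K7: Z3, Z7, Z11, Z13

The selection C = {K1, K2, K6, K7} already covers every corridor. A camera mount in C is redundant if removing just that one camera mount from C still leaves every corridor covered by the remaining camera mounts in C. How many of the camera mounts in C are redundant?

1

Drop K1: Z5, Z9, Z1 uncovered — not redundant.
Drop K2: Z2 uncovered — not redundant.
Drop K6: the rest still cover every corridor — redundant.
Drop K7: Z7 uncovered — not redundant.
1 redundant: K6.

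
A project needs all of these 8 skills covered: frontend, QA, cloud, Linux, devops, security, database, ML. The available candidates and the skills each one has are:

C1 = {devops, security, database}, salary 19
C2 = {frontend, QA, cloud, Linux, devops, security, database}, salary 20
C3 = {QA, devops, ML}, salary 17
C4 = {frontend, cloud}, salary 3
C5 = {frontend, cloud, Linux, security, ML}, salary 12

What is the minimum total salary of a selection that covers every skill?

C2, C5 cover every skill at salary 20 + 12 = 32.
Any cover uses at least 2 candidates; among all covering selections none totals below 32.
Greedy by coverage-per-salary would pick C4, C2, C5 for 35 — worse than the optimum 32.

32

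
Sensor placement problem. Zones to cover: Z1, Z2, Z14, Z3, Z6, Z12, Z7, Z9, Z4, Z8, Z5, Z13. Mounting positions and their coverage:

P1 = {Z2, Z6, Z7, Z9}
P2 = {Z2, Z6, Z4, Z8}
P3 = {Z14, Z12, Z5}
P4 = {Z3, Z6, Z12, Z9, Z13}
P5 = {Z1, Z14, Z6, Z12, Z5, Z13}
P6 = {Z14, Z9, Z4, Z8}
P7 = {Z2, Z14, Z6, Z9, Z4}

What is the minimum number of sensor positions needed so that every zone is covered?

4

P1, P2, P4, P5 together cover {Z1, Z2, Z14, Z3, Z6, Z12, Z7, Z9, Z4, Z8, Z5, Z13} — every zone.
No 3 of the 7 sensor positions cover everything (all 35 triples fall short), so 4 is minimum.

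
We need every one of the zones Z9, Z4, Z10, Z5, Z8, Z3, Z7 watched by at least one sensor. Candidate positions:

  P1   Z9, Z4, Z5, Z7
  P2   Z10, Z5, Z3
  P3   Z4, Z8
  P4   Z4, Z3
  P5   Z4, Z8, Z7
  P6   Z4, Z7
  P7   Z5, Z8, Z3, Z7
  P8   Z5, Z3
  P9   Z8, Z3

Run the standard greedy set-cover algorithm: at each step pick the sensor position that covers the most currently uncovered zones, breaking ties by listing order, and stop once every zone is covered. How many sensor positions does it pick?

Pick 1: P1 covers 4 new zones (Z9, Z4, Z5, Z7).
Pick 2: P2 covers 2 new zones (Z10, Z3).
Pick 3: P3 covers 1 new zones (Z8).
Greedy uses 3 sensor positions.

3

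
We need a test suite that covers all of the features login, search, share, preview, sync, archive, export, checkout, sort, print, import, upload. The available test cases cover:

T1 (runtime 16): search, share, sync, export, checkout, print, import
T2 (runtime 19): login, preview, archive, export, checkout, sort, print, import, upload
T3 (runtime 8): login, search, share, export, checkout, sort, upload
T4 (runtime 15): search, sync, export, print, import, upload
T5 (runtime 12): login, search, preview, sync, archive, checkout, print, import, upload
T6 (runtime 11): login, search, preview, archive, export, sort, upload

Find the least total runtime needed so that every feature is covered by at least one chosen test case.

20

T3, T5 cover every feature at runtime 8 + 12 = 20.
Any cover uses at least 2 test cases; among all covering selections none totals below 20.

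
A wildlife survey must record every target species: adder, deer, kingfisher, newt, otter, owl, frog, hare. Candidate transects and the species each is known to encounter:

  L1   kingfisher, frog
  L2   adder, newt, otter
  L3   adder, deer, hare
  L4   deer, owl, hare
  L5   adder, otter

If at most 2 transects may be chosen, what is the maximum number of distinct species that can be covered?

Choosing L2, L4 covers {adder, deer, newt, otter, owl, hare} — 6 species.
No choice of 2 transects does better; here kingfisher, frog are left uncovered.

6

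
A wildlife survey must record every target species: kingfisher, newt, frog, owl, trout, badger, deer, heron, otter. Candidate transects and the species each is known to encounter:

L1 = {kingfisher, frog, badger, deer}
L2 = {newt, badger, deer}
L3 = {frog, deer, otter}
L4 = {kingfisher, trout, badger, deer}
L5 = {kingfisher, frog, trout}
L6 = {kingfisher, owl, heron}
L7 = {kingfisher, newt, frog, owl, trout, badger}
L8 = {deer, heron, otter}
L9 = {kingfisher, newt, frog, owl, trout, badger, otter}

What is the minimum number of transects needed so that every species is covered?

2

L7, L8 together cover {kingfisher, newt, frog, owl, trout, badger, deer, heron, otter} — every species.
No single transect contains all 9 species, so 2 is optimal.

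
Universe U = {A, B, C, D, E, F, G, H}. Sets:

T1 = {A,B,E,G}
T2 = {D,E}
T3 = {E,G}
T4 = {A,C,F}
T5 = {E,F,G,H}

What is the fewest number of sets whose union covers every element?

4

T1, T2, T4, T5 together cover {A, B, C, D, E, F, G, H} — every element.
No 3 of the 5 sets cover everything (all 10 triples fall short), so 4 is minimum.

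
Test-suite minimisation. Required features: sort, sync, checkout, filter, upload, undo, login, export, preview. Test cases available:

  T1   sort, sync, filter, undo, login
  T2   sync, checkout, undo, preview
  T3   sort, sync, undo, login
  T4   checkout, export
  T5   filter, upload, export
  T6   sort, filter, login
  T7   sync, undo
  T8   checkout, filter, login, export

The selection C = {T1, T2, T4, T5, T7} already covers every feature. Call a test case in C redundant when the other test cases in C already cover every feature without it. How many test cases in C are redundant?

Drop T1: sort, login uncovered — not redundant.
Drop T2: preview uncovered — not redundant.
Drop T4: the rest still cover every feature — redundant.
Drop T5: upload uncovered — not redundant.
Drop T7: the rest still cover every feature — redundant.
2 redundant: T4, T7.

2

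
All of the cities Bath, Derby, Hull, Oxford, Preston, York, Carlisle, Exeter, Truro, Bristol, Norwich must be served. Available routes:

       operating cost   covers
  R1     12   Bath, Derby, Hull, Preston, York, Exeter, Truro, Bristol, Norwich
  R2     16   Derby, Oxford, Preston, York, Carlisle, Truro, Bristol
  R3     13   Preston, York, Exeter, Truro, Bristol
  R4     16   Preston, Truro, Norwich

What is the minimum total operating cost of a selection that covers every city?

28

R1, R2 cover every city at operating cost 12 + 16 = 28.
Any cover uses at least 2 routes; among all covering selections none totals below 28.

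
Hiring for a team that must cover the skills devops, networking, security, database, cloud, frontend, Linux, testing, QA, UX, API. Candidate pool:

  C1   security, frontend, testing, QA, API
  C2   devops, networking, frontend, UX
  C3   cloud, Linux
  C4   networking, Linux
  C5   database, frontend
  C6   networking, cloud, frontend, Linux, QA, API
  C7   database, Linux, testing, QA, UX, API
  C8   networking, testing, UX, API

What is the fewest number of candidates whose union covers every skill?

4

C1, C2, C3, C5 together cover {devops, networking, security, database, cloud, frontend, Linux, testing, QA, UX, API} — every skill.
No 3 of the 8 candidates cover everything (all 56 triples fall short), so 4 is minimum.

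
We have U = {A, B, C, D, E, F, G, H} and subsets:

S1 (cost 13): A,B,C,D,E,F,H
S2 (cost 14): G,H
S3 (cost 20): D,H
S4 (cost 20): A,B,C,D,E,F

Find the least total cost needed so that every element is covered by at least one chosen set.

27

S1, S2 cover every element at cost 13 + 14 = 27.
Any cover uses at least 2 sets; among all covering selections none totals below 27.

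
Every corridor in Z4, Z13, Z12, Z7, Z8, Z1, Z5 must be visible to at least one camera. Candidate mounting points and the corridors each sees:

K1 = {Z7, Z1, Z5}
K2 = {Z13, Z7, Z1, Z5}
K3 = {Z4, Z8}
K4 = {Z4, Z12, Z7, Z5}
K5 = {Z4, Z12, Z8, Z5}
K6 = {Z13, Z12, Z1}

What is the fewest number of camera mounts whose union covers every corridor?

2

K2, K5 together cover {Z4, Z13, Z12, Z7, Z8, Z1, Z5} — every corridor.
No single camera mount contains all 7 corridors, so 2 is optimal.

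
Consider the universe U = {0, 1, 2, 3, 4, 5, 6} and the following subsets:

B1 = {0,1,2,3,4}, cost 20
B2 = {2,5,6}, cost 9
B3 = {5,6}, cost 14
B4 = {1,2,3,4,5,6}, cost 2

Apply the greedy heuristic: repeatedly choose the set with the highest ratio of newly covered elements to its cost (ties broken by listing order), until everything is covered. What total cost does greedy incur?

Pick 1: B4 adds 6 new (1, 2, 3, 4, 5, 6) at cost 2 (ratio 6/2).
Pick 2: B1 adds 1 new (0) at cost 20 (ratio 1/20).
Greedy total cost: 2 + 20 = 22.

22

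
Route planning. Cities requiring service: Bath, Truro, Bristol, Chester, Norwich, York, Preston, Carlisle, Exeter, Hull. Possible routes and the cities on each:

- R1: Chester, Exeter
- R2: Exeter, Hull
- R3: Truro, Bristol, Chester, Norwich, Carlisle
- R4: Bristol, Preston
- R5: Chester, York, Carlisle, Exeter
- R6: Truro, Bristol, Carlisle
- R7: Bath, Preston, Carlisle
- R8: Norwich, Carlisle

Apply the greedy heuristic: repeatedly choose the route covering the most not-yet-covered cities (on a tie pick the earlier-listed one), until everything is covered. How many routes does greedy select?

4

Pick 1: R3 covers 5 new cities (Truro, Bristol, Chester, Norwich, Carlisle).
Pick 2: R2 covers 2 new cities (Exeter, Hull).
Pick 3: R7 covers 2 new cities (Bath, Preston).
Pick 4: R5 covers 1 new cities (York).
Greedy uses 4 routes.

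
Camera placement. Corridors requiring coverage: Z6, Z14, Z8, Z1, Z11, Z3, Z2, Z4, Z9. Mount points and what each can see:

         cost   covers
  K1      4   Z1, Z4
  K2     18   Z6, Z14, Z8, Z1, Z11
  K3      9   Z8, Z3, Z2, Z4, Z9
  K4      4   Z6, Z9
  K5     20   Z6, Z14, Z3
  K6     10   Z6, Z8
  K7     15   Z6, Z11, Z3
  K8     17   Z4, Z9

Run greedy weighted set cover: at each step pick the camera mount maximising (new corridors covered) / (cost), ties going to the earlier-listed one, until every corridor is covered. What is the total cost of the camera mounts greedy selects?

35

Pick 1: K3 adds 5 new (Z8, Z3, Z2, Z4, Z9) at cost 9 (ratio 5/9).
Pick 2: K1 adds 1 new (Z1) at cost 4 (ratio 1/4).
Pick 3: K4 adds 1 new (Z6) at cost 4 (ratio 1/4).
Pick 4: K2 adds 2 new (Z14, Z11) at cost 18 (ratio 2/18).
Greedy total cost: 9 + 4 + 4 + 18 = 35. (The true optimum is 27, so greedy overshoots here.)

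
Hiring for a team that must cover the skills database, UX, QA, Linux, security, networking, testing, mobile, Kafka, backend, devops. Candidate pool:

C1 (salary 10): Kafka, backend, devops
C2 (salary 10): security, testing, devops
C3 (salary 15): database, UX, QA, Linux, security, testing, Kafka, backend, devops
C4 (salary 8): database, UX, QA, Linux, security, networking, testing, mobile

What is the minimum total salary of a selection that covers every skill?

18

C1, C4 cover every skill at salary 10 + 8 = 18.
Any cover uses at least 2 candidates; among all covering selections none totals below 18.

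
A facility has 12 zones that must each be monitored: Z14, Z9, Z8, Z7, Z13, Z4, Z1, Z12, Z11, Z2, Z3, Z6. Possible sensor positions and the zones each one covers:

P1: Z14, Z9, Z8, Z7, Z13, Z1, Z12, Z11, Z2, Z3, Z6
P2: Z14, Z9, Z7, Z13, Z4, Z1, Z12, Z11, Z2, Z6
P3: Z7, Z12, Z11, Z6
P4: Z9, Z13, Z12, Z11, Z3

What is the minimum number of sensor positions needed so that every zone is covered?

2

P1, P2 together cover {Z14, Z9, Z8, Z7, Z13, Z4, Z1, Z12, Z11, Z2, Z3, Z6} — every zone.
No single sensor position contains all 12 zones, so 2 is optimal.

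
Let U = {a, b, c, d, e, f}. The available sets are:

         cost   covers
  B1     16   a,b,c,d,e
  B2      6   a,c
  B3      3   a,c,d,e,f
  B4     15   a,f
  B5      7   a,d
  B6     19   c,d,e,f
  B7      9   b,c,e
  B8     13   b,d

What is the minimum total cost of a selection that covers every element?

B3, B7 cover every element at cost 3 + 9 = 12.
Any cover uses at least 2 sets; among all covering selections none totals below 12.

12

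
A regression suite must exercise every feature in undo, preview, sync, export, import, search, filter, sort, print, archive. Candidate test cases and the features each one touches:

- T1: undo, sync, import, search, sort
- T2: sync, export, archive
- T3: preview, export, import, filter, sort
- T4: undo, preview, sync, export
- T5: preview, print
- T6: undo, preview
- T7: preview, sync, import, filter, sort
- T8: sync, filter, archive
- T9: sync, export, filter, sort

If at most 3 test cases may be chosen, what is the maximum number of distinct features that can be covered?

9

Choosing T1, T2, T3 covers {undo, preview, sync, export, import, search, filter, sort, archive} — 9 features.
No choice of 3 test cases does better; here print is left uncovered.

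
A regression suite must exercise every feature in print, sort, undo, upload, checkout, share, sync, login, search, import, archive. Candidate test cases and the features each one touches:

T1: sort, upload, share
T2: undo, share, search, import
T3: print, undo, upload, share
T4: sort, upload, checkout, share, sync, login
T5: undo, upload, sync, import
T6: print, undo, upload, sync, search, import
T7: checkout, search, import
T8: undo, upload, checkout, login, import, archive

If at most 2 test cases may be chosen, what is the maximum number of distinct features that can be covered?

10

Choosing T4, T6 covers {print, sort, undo, upload, checkout, share, sync, login, search, import} — 10 features.
No choice of 2 test cases does better; here archive is left uncovered.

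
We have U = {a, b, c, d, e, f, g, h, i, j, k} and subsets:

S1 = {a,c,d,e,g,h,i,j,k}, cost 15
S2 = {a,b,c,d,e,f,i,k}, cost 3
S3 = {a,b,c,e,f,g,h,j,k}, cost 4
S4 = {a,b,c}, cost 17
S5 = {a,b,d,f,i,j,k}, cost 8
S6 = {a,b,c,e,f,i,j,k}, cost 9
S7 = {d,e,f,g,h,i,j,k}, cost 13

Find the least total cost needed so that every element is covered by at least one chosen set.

7

S2, S3 cover every element at cost 3 + 4 = 7.
Any cover uses at least 2 sets; among all covering selections none totals below 7.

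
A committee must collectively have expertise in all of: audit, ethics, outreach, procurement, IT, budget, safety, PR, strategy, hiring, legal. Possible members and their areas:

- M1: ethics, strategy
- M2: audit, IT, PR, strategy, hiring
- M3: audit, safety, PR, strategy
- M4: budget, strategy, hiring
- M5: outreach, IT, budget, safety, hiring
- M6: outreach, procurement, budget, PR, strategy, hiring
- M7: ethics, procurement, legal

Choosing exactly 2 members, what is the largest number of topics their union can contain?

Choosing M2, M5 covers {audit, outreach, IT, budget, safety, PR, strategy, hiring} — 8 topics.
No choice of 2 members does better; here ethics, procurement, legal are left uncovered.

8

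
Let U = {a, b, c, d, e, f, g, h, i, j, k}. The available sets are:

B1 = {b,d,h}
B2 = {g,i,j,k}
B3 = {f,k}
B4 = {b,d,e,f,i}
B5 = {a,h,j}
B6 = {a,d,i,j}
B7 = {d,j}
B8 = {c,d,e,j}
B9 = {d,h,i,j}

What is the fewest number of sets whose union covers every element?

4

B2, B4, B5, B8 together cover {a, b, c, d, e, f, g, h, i, j, k} — every element.
No 3 of the 9 sets cover everything (all 84 triples fall short), so 4 is minimum.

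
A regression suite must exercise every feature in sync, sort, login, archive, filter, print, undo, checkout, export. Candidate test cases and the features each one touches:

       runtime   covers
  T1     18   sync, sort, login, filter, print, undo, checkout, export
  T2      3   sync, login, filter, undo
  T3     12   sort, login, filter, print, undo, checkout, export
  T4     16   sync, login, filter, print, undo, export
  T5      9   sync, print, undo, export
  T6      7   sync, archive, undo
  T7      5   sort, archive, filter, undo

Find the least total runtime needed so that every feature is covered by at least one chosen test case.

T3, T6 cover every feature at runtime 12 + 7 = 19.
Any cover uses at least 2 test cases; among all covering selections none totals below 19.
Greedy by coverage-per-runtime would pick T2, T7, T3 for 20 — worse than the optimum 19.

19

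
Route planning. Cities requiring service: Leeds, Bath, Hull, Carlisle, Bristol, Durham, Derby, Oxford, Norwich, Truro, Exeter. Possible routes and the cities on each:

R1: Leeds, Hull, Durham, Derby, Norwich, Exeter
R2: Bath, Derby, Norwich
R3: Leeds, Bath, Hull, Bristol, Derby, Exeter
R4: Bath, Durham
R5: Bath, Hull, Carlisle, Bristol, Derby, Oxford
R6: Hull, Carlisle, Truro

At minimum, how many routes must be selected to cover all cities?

R1, R5, R6 together cover {Leeds, Bath, Hull, Carlisle, Bristol, Durham, Derby, Oxford, Norwich, Truro, Exeter} — every city.
No 2 of the 6 routes cover everything (all 15 pairs fall short), so 3 is minimum.

3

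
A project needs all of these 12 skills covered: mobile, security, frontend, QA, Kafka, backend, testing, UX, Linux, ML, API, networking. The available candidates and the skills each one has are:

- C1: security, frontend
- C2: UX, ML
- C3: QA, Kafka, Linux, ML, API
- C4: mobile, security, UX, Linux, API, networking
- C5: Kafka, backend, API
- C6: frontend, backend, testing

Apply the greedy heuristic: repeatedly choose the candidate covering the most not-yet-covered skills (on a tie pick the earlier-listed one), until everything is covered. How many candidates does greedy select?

3

Pick 1: C4 covers 6 new skills (mobile, security, UX, Linux, API, networking).
Pick 2: C3 covers 3 new skills (QA, Kafka, ML).
Pick 3: C6 covers 3 new skills (frontend, backend, testing).
Greedy uses 3 candidates.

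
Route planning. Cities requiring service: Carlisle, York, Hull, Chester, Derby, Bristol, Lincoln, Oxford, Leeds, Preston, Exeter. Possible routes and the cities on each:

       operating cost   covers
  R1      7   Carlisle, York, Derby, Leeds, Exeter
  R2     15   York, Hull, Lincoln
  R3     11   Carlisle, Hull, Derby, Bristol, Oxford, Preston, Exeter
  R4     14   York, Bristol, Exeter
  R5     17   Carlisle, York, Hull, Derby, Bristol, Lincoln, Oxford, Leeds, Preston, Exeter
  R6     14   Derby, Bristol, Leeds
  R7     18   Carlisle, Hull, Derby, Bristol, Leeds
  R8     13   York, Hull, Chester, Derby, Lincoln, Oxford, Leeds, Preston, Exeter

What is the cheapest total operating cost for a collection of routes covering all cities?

24

R3, R8 cover every city at operating cost 11 + 13 = 24.
Any cover uses at least 2 routes; among all covering selections none totals below 24.
Greedy by coverage-per-operating cost would pick R1, R8, R3 for 31 — worse than the optimum 24.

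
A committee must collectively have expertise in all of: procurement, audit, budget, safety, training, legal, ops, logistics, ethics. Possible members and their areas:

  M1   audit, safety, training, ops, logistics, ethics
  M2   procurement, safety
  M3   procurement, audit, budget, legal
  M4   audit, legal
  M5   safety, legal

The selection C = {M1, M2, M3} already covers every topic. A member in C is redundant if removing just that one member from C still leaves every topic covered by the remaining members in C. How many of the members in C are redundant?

1

Drop M1: training, ops, logistics, ethics uncovered — not redundant.
Drop M2: the rest still cover every topic — redundant.
Drop M3: budget, legal uncovered — not redundant.
1 redundant: M2.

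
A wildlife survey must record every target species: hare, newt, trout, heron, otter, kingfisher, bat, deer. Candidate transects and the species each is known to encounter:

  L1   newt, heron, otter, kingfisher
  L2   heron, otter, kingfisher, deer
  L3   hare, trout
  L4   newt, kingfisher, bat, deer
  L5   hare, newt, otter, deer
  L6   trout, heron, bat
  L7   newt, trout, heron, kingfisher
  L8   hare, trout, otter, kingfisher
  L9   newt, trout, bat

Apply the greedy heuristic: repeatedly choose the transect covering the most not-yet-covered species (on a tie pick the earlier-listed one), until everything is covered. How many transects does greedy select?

3

Pick 1: L1 covers 4 new species (newt, heron, otter, kingfisher).
Pick 2: L3 covers 2 new species (hare, trout).
Pick 3: L4 covers 2 new species (bat, deer).
Greedy uses 3 transects.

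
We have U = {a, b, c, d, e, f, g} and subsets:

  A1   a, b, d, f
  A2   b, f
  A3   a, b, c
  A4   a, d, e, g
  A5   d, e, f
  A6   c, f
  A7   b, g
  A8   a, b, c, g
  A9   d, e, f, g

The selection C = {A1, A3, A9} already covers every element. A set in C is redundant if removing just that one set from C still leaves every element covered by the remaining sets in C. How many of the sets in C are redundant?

Drop A1: the rest still cover every element — redundant.
Drop A3: c uncovered — not redundant.
Drop A9: e, g uncovered — not redundant.
1 redundant: A1.

1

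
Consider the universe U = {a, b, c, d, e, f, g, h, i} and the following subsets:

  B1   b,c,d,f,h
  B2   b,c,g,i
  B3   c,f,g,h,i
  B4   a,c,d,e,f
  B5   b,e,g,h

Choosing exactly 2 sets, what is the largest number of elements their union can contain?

Choosing B2, B4 covers {a, b, c, d, e, f, g, i} — 8 elements.
No choice of 2 sets does better; here h is left uncovered.

8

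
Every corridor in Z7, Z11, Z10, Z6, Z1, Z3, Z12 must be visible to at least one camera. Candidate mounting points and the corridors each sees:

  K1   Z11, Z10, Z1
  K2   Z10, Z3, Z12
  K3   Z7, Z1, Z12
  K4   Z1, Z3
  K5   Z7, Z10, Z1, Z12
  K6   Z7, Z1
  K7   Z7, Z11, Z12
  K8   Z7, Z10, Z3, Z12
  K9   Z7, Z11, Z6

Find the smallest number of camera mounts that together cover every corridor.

K1, K2, K9 together cover {Z7, Z11, Z10, Z6, Z1, Z3, Z12} — every corridor.
No 2 of the 9 camera mounts cover everything (all 36 pairs fall short), so 3 is minimum.

3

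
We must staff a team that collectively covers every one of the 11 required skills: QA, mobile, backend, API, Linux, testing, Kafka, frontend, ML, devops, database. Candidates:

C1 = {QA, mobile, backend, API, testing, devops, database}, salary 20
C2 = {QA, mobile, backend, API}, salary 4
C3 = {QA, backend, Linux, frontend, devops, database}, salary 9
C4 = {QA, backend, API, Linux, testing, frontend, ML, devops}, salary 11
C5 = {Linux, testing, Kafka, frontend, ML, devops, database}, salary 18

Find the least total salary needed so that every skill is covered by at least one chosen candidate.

C2, C5 cover every skill at salary 4 + 18 = 22.
Any cover uses at least 2 candidates; among all covering selections none totals below 22.

22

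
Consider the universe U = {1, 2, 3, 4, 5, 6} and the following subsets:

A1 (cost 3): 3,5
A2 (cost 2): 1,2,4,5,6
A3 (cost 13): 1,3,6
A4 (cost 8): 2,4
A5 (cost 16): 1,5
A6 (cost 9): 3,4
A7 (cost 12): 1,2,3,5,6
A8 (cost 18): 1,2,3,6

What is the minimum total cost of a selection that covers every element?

A1, A2 cover every element at cost 3 + 2 = 5.
Any cover uses at least 2 sets; among all covering selections none totals below 5.

5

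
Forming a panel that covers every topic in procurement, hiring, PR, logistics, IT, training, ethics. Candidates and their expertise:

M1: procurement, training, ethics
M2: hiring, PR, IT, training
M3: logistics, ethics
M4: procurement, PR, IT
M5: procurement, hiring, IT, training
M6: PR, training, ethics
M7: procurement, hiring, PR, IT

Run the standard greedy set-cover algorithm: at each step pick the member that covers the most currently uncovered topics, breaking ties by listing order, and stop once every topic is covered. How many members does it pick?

Pick 1: M2 covers 4 new topics (hiring, PR, IT, training).
Pick 2: M1 covers 2 new topics (procurement, ethics).
Pick 3: M3 covers 1 new topics (logistics).
Greedy uses 3 members.

3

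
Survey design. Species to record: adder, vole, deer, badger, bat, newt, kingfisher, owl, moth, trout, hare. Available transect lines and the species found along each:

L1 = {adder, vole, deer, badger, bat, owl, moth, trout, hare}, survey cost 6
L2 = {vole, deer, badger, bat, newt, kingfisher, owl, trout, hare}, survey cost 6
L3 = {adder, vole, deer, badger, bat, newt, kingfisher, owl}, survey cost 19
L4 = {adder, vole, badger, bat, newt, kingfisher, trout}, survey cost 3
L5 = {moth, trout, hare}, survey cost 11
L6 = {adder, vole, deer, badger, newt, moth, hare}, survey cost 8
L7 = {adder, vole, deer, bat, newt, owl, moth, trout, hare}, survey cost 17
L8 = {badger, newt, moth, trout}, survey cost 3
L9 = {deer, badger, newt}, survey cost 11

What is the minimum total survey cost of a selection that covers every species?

9

L1, L4 cover every species at survey cost 6 + 3 = 9.
Any cover uses at least 2 transects; among all covering selections none totals below 9.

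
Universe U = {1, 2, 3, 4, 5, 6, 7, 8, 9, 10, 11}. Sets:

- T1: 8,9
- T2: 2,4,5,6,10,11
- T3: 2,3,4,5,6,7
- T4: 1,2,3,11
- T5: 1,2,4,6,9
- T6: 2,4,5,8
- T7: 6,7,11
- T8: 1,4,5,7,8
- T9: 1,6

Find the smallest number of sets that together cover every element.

4

T1, T2, T3, T4 together cover {1, 2, 3, 4, 5, 6, 7, 8, 9, 10, 11} — every element.
No 3 of the 9 sets cover everything (all 84 triples fall short), so 4 is minimum.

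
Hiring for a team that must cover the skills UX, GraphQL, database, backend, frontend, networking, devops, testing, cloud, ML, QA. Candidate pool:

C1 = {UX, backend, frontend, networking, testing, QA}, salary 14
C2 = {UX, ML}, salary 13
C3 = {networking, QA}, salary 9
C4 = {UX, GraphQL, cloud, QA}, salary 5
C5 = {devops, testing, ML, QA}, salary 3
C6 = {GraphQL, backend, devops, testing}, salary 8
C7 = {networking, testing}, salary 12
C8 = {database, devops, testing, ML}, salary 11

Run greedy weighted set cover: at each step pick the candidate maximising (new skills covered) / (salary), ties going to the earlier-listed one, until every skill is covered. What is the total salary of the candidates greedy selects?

33

Pick 1: C5 adds 4 new (devops, testing, ML, QA) at salary 3 (ratio 4/3).
Pick 2: C4 adds 3 new (UX, GraphQL, cloud) at salary 5 (ratio 3/5).
Pick 3: C1 adds 3 new (backend, frontend, networking) at salary 14 (ratio 3/14).
Pick 4: C8 adds 1 new (database) at salary 11 (ratio 1/11).
Greedy total salary: 3 + 5 + 14 + 11 = 33. (The true optimum is 30, so greedy overshoots here.)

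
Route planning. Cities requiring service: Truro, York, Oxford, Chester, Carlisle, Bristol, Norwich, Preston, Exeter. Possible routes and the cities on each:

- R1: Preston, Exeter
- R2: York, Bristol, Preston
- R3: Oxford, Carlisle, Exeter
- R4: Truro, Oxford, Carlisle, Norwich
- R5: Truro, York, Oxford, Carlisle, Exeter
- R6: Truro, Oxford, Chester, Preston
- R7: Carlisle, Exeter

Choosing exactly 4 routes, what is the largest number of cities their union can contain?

Choosing R1, R2, R4, R6 covers {Truro, York, Oxford, Chester, Carlisle, Bristol, Norwich, Preston, Exeter} — 9 cities.
That is all 9 cities.

9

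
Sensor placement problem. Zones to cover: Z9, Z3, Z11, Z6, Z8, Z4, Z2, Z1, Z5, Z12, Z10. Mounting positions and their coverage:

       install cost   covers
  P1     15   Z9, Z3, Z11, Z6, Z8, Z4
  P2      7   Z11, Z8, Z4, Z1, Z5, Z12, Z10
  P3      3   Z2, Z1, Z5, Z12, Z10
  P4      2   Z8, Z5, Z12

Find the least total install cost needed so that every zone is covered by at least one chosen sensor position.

P1, P3 cover every zone at install cost 15 + 3 = 18.
Any cover uses at least 2 sensor positions; among all covering selections none totals below 18.

18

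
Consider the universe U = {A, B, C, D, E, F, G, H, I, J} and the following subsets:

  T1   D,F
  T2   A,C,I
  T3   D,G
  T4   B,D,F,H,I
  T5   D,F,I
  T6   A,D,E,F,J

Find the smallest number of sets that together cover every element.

T2, T3, T4, T6 together cover {A, B, C, D, E, F, G, H, I, J} — every element.
No 3 of the 6 sets cover everything (all 20 triples fall short), so 4 is minimum.

4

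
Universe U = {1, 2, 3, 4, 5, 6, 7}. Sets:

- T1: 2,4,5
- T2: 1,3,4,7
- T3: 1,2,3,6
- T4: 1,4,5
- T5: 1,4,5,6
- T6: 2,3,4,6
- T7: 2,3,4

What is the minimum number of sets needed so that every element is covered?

3

T1, T2, T3 together cover {1, 2, 3, 4, 5, 6, 7} — every element.
No 2 of the 7 sets cover everything (all 21 pairs fall short), so 3 is minimum.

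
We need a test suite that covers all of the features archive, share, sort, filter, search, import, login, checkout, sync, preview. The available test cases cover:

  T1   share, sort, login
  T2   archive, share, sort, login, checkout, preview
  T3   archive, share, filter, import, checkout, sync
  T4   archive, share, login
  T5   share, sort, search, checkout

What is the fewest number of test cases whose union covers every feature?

T2, T3, T5 together cover {archive, share, sort, filter, search, import, login, checkout, sync, preview} — every feature.
No 2 of the 5 test cases cover everything (all 10 pairs fall short), so 3 is minimum.

3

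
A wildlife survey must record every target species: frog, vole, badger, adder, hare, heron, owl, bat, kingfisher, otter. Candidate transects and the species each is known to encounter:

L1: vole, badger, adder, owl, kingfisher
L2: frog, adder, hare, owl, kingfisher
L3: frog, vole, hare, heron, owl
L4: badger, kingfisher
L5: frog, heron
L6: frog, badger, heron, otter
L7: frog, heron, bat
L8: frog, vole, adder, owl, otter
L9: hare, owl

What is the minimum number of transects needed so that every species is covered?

L1, L2, L6, L7 together cover {frog, vole, badger, adder, hare, heron, owl, bat, kingfisher, otter} — every species.
No 3 of the 9 transects cover everything (all 84 triples fall short), so 4 is minimum.

4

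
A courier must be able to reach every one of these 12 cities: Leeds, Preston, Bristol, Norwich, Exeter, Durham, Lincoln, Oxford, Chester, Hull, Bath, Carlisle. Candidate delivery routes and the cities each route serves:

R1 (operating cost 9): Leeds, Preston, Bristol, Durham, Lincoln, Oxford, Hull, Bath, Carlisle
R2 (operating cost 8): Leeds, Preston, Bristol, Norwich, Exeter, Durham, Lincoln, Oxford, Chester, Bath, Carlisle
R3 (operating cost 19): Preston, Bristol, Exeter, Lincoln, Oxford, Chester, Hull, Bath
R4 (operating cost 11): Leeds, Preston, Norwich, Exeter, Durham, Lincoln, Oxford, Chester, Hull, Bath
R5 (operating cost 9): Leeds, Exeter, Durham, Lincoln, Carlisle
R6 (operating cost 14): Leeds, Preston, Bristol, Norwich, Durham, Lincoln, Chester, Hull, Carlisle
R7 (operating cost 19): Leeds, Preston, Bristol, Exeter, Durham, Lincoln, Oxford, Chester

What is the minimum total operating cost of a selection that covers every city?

R1, R2 cover every city at operating cost 9 + 8 = 17.
Any cover uses at least 2 routes; among all covering selections none totals below 17.

17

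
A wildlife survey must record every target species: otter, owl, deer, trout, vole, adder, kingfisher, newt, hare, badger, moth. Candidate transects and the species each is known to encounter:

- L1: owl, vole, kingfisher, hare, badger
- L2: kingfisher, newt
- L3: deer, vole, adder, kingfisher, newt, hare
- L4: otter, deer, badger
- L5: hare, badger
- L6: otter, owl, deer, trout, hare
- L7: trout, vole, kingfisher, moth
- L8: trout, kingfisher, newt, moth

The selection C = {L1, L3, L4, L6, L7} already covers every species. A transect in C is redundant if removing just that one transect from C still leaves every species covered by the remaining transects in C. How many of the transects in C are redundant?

Drop L1: the rest still cover every species — redundant.
Drop L3: adder, newt uncovered — not redundant.
Drop L4: the rest still cover every species — redundant.
Drop L6: the rest still cover every species — redundant.
Drop L7: moth uncovered — not redundant.
3 redundant: L1, L4, L6.

3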